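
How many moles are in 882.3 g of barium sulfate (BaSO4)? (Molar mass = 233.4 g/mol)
Moles = 882.3 g ÷ 233.4 g/mol = 3.78 mol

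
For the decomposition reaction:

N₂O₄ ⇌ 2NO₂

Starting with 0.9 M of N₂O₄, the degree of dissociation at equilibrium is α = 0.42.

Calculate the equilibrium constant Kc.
K_c = 1.0949

x = α·[A]₀ = 0.42 × 0.9 = 0.378 M dissociated.
At eq: [N₂O₄] = 0.9 − 0.378 = 0.522 M; [NO₂] = 2x = 0.756 M.
Kc = [NO₂]²/[N₂O₄] = (0.756)²/0.522 = 1.095.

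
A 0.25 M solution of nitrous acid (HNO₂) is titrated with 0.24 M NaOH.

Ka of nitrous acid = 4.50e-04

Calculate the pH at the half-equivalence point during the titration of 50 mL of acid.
pH = pKa = 3.35

At the half-equivalence point, [HA] = [A⁻], so by Henderson–Hasselbalch pH = pKa + log(1) = pKa.
pKa = −log(4.50e-04) = 3.35.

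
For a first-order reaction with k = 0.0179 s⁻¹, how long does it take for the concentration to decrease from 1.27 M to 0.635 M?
38.72 s

From ln[A] = ln[A]₀ - k·t: t = ln([A]₀/[A])/k = ln(1.27/0.635)/0.0179 = ln(2.0000)/0.0179 = 0.6931/0.0179 = 38.72 s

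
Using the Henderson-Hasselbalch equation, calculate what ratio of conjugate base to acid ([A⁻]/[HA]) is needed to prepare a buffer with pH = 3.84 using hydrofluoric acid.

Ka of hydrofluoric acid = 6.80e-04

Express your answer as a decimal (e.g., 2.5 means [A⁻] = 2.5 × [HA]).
[A⁻]/[HA] = 4.704

pKa = −log(6.80e-04) = 3.1675. pH = pKa + log([A⁻]/[HA]). 3.84 = 3.1675 + log(ratio). log(ratio) = 3.84 − 3.1675 = 0.6725. ratio = 10^(0.6725) = 4.704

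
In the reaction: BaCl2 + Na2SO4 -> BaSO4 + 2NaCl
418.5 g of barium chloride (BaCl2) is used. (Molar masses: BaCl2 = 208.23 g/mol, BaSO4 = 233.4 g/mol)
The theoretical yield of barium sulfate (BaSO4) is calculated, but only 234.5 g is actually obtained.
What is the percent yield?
Moles of BaCl2 = 418.5 g ÷ 208.23 g/mol = 2.0098 mol
Mole ratio: 1 mol BaSO4 / 1 mol BaCl2
Moles of BaSO4 = 2.0098 × (1/1) = 2.0098 mol
Theoretical yield = 2.0098 mol × 233.4 g/mol = 469.09 g
Actual yield = 234.5 g
Percent yield = (234.5 / 469.09) × 100% = 50.0%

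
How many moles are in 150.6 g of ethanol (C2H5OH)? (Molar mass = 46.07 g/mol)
Moles = 150.6 g ÷ 46.07 g/mol = 3.269 mol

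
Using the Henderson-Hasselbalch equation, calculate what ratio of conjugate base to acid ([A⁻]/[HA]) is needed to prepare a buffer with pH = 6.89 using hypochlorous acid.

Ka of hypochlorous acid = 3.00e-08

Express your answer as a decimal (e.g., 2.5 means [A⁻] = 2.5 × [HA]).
[A⁻]/[HA] = 0.233

pKa = −log(3.00e-08) = 7.5229. pH = pKa + log([A⁻]/[HA]). 6.89 = 7.5229 + log(ratio). log(ratio) = 6.89 − 7.5229 = -0.6329. ratio = 10^(-0.6329) = 0.233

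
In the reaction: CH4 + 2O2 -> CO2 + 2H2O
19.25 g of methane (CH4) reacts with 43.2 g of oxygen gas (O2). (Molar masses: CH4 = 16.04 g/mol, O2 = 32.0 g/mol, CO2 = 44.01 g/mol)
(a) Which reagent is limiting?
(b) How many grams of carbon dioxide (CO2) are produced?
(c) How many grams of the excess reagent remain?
(a) O2, (b) 29.71 g, (c) 8.423 g

Moles of CH4 = 19.25 g ÷ 16.04 g/mol = 1.20012 mol
Moles of O2 = 43.2 g ÷ 32.0 g/mol = 1.35 mol
Moles ÷ coefficient: CH4: 1.20012/1 = 1.2, O2: 1.35/2 = 0.675
(a) O2 has the smaller value, so O2 is the limiting reagent.
(b) Moles of CO2 = 1.35 mol O2 × (1/2) = 0.675 mol; mass = 0.675 mol × 44.01 g/mol = 29.71 g
(c) CH4 consumed = 1.35 × (1/2) = 0.675 mol; remaining = 1.20012 − 0.675 = 0.525125 mol; mass = 0.525125 mol × 16.04 g/mol = 8.423 g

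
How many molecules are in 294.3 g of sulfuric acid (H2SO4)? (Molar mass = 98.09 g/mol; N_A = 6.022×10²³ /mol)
Moles = 294.3 g ÷ 98.09 g/mol = 3.00031 mol
Molecules = 3.00031 mol × 6.022×10²³ /mol = 1.807e+24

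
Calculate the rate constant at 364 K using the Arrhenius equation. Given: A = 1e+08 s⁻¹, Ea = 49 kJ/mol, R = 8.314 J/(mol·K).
9.29e+00 s⁻¹

k = A·exp(-Ea/(R·T)) = 1e+08·exp(-49000/(8.314·364)) = 1e+08·exp(-16.1914) = 1e+08·9.2931e-08 = 9.29e+00 s⁻¹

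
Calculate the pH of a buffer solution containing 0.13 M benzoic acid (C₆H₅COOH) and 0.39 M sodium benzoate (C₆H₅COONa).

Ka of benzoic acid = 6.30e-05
pH = 4.68

pKa = -log(6.30e-05) = 4.20. pH = pKa + log([A⁻]/[HA]) = 4.20 + log(0.39/0.13)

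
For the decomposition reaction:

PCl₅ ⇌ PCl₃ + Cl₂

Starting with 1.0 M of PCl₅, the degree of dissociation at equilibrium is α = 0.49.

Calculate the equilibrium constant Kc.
K_c = 0.4708

x = α·[A]₀ = 0.49 × 1.0 = 0.49 M dissociated.
At eq: [PCl₅] = 1.0 − 0.49 = 0.51 M; [PCl₃] = [Cl₂] = x = 0.49 M.
Kc = [PCl₃][Cl₂]/[PCl₅] = (0.49)²/0.51 = 0.4708.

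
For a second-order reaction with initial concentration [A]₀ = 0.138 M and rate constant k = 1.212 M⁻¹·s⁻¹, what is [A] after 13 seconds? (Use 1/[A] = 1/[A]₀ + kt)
0.0435 M

1/[A] = 1/[A]₀ + k·t = 1/0.138 + (1.212)·(13) = 7.2464 + 15.7560 = 23.0024
[A] = 1/23.0024 = 0.0435 M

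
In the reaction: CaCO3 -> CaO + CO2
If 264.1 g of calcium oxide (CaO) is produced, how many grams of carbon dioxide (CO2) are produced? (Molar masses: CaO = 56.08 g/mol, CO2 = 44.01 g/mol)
Moles of CaO = 264.1 g ÷ 56.08 g/mol = 4.70934 mol
Mole ratio: 1 mol CO2 / 1 mol CaO
Moles of CO2 = 4.70934 × (1/1) = 4.70934 mol
Mass of CO2 = 4.70934 mol × 44.01 g/mol = 207.3 g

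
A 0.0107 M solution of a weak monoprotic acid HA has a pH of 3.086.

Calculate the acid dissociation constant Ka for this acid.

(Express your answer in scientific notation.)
K_a = 6.81e-05

[H⁺] = 10^(−pH) = 10^(−3.086) = 8.204e-04 M. For HA ⇌ H⁺ + A⁻, Ka = x²/(C − x) = (8.204e-04)²/(0.0107 − 8.204e-04) = 6.81e-05.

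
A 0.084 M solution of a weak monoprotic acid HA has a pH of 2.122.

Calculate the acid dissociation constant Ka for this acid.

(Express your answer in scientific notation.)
K_a = 7.46e-04

[H⁺] = 10^(−pH) = 10^(−2.122) = 7.551e-03 M. For HA ⇌ H⁺ + A⁻, Ka = x²/(C − x) = (7.551e-03)²/(0.084 − 7.551e-03) = 7.46e-04.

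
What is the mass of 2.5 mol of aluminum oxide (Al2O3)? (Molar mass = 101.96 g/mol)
Mass = 2.5 mol × 101.96 g/mol = 254.9 g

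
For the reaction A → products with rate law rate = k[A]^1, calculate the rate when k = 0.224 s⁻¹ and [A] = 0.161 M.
0.03606 M/s

rate = k·[A]^1 = 0.224·(0.161)^1 = 0.224·0.161 = 0.03606 M/s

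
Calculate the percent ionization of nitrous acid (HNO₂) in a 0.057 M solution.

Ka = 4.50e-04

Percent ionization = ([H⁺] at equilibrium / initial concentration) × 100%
Percent ionization = 8.5%

Let x = [H⁺]. Ka = x²/(C - x) ⇒ x² + (4.50e-04)x - (4.50e-04)(0.057) = 0. x = 4.8446e-03. Percent = (4.8446e-03/0.057) × 100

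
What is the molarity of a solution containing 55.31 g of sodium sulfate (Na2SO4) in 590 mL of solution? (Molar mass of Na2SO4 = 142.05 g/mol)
Moles of Na2SO4 = 55.31 g ÷ 142.05 g/mol = 0.38937 mol
Volume = 590 mL = 0.59 L
Molarity = 0.38937 mol ÷ 0.59 L = 0.6599 M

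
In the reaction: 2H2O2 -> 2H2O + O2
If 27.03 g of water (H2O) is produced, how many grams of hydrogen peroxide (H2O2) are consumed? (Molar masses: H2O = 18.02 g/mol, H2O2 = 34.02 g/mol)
Moles of H2O = 27.03 g ÷ 18.02 g/mol = 1.5 mol
Mole ratio: 2 mol H2O2 / 2 mol H2O
Moles of H2O2 = 1.5 × (2/2) = 1.5 mol
Mass of H2O2 = 1.5 mol × 34.02 g/mol = 51.03 g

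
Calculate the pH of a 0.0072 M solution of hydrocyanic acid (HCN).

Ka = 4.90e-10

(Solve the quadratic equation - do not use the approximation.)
pH = 5.73

x² + Ka×x - Ka×C = 0. Using quadratic formula: [H⁺] = 1.8781e-06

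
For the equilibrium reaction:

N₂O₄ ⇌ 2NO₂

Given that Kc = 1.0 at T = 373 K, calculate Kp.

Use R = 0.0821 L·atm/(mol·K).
K_p = 30.6233

Δn = (moles gaseous products) − (moles gaseous reactants) = 1
T = 373 K; RT = 0.0821 × 373 = 30.6233
Kp = Kc·(RT)^Δn = 1.0 × (30.6233)^1 = 1.0 × 30.6233 = 30.6233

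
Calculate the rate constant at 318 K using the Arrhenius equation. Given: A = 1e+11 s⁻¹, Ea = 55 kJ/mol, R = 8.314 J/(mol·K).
9.23e+01 s⁻¹

k = A·exp(-Ea/(R·T)) = 1e+11·exp(-55000/(8.314·318)) = 1e+11·exp(-20.8030) = 1e+11·9.2338e-10 = 9.23e+01 s⁻¹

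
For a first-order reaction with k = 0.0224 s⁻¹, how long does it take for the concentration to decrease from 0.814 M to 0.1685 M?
70.31 s

From ln[A] = ln[A]₀ - k·t: t = ln([A]₀/[A])/k = ln(0.814/0.1685)/0.0224 = ln(4.8309)/0.0224 = 1.5750/0.0224 = 70.31 s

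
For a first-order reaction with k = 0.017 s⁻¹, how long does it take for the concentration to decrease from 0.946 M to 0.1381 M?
113.19 s

From ln[A] = ln[A]₀ - k·t: t = ln([A]₀/[A])/k = ln(0.946/0.1381)/0.017 = ln(6.8501)/0.017 = 1.9243/0.017 = 113.19 s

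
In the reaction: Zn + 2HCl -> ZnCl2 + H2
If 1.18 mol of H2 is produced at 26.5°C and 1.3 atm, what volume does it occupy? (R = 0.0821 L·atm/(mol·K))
T = 26.5°C + 273.15 = 299.65 K
V = nRT/P = (1.18 × 0.0821 × 299.65) / 1.3
V = 22.33 L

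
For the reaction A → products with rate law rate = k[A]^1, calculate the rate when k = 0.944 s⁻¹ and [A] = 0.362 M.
0.3417 M/s

rate = k·[A]^1 = 0.944·(0.362)^1 = 0.944·0.362 = 0.3417 M/s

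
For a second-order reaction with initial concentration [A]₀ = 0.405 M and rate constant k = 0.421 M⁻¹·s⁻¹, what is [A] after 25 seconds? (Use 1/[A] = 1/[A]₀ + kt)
0.0770 M

1/[A] = 1/[A]₀ + k·t = 1/0.405 + (0.421)·(25) = 2.4691 + 10.5250 = 12.9941
[A] = 1/12.9941 = 0.0770 M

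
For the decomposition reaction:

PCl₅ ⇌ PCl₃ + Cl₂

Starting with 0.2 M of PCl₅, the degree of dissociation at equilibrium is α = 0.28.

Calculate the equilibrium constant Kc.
K_c = 0.0218

x = α·[A]₀ = 0.28 × 0.2 = 0.056 M dissociated.
At eq: [PCl₅] = 0.2 − 0.056 = 0.144 M; [PCl₃] = [Cl₂] = x = 0.056 M.
Kc = [PCl₃][Cl₂]/[PCl₅] = (0.056)²/0.144 = 0.02178.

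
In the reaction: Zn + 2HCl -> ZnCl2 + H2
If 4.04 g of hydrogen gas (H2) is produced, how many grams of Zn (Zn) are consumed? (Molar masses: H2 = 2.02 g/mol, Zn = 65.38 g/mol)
Moles of H2 = 4.04 g ÷ 2.02 g/mol = 2 mol
Mole ratio: 1 mol Zn / 1 mol H2
Moles of Zn = 2 × (1/1) = 2 mol
Mass of Zn = 2 mol × 65.38 g/mol = 130.8 g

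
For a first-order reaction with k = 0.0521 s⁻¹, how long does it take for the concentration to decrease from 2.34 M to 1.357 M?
10.46 s

From ln[A] = ln[A]₀ - k·t: t = ln([A]₀/[A])/k = ln(2.34/1.357)/0.0521 = ln(1.7244)/0.0521 = 0.5449/0.0521 = 10.46 s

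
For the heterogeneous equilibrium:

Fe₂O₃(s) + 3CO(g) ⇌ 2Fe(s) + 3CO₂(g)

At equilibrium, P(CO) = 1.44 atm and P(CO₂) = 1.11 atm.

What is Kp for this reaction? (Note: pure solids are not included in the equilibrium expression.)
K_p = 0.458

Solids (Fe₂O₃, Fe) are excluded.
Kp = P(CO₂)³/P(CO)³ = (1.11)³/(1.44)³ = 1.368/2.986 = 0.458.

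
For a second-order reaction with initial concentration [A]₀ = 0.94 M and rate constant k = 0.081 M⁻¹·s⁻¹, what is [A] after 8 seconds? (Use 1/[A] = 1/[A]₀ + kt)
0.5842 M

1/[A] = 1/[A]₀ + k·t = 1/0.94 + (0.081)·(8) = 1.0638 + 0.6480 = 1.7118
[A] = 1/1.7118 = 0.5842 M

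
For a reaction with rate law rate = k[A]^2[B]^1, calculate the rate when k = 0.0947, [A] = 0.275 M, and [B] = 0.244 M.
0.001747 M/s

rate = k·[A]^2·[B]^1 = 0.0947·(0.275)^2·(0.244)^1 = 0.0947·0.075625·0.244 = 0.001747 M/s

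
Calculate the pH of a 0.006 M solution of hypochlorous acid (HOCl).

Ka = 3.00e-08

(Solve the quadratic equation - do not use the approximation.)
pH = 4.87

x² + Ka×x - Ka×C = 0. Using quadratic formula: [H⁺] = 1.3401e-05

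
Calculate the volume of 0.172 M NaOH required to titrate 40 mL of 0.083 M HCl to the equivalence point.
V_{base} = 19.3 mL

At equivalence: moles acid = moles base.
moles HCl = 0.083 M × 0.04 L = 0.00332 mol
V_NaOH = 0.00332 mol ÷ 0.172 M = 0.0193 L = 19.3 mL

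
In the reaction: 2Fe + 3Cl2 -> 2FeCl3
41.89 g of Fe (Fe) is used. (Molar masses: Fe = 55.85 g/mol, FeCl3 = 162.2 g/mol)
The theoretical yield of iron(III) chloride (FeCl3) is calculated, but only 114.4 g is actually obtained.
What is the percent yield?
Moles of Fe = 41.89 g ÷ 55.85 g/mol = 0.750045 mol
Mole ratio: 2 mol FeCl3 / 2 mol Fe
Moles of FeCl3 = 0.750045 × (2/2) = 0.750045 mol
Theoretical yield = 0.750045 mol × 162.2 g/mol = 121.66 g
Actual yield = 114.4 g
Percent yield = (114.4 / 121.66) × 100% = 94.0%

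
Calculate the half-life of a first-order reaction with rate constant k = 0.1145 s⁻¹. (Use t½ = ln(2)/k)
6.05 s

t½ = ln(2)/k = 0.6931/0.1145 = 6.05 s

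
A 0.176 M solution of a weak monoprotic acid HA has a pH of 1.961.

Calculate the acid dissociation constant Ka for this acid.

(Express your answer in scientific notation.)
K_a = 7.25e-04

[H⁺] = 10^(−pH) = 10^(−1.961) = 1.094e-02 M. For HA ⇌ H⁺ + A⁻, Ka = x²/(C − x) = (1.094e-02)²/(0.176 − 1.094e-02) = 7.25e-04.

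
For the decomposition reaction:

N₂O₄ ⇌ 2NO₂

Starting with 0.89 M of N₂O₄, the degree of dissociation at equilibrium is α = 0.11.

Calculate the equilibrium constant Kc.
K_c = 0.0484

x = α·[A]₀ = 0.11 × 0.89 = 0.0979 M dissociated.
At eq: [N₂O₄] = 0.89 − 0.0979 = 0.7921 M; [NO₂] = 2x = 0.1958 M.
Kc = [NO₂]²/[N₂O₄] = (0.1958)²/0.7921 = 0.0484.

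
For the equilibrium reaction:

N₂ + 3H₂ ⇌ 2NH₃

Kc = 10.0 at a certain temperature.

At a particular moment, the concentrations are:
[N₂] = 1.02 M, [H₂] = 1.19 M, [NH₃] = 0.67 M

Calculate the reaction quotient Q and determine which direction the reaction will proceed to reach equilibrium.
Q = 0.261, Q < K, reaction proceeds forward (toward products)

Q = ([NH₃]^2) / ([N₂] × [H₂]^3)
  = ((0.67)^2) / ((1.02)·(1.19)^3) = 0.4489/1.7189 = 0.2612
Since Q = 0.2612 < Kc = 10.0, the reaction proceeds forward (toward products) to reach equilibrium.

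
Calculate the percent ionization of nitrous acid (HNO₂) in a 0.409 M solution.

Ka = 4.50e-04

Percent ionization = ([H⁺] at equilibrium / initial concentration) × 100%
Percent ionization = 3.26%

Let x = [H⁺]. Ka = x²/(C - x) ⇒ x² + (4.50e-04)x - (4.50e-04)(0.409) = 0. x = 1.3343e-02. Percent = (1.3343e-02/0.409) × 100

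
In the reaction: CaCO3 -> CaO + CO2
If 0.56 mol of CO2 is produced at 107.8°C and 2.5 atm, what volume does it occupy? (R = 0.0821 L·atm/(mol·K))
T = 107.8°C + 273.15 = 380.95 K
V = nRT/P = (0.56 × 0.0821 × 380.95) / 2.5
V = 7.01 L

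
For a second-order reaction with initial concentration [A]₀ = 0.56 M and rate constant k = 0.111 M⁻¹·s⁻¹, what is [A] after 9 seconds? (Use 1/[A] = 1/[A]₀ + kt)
0.3591 M

1/[A] = 1/[A]₀ + k·t = 1/0.56 + (0.111)·(9) = 1.7857 + 0.9990 = 2.7847
[A] = 1/2.7847 = 0.3591 M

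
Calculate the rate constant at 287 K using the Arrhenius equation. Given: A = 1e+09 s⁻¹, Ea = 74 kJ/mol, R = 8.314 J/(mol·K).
3.40e-05 s⁻¹

k = A·exp(-Ea/(R·T)) = 1e+09·exp(-74000/(8.314·287)) = 1e+09·exp(-31.0127) = 1e+09·3.3990e-14 = 3.40e-05 s⁻¹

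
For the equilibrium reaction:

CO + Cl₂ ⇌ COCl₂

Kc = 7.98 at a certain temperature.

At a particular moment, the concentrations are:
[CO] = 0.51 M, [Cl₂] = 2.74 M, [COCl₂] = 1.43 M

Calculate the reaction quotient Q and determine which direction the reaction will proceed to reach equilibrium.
Q = 1.023, Q < K, reaction proceeds forward (toward products)

Q = ([COCl₂]) / ([CO] × [Cl₂])
  = ((1.43)) / ((0.51)·(2.74)) = 1.43/1.3974 = 1.023
Since Q = 1.023 < Kc = 7.98, the reaction proceeds forward (toward products) to reach equilibrium.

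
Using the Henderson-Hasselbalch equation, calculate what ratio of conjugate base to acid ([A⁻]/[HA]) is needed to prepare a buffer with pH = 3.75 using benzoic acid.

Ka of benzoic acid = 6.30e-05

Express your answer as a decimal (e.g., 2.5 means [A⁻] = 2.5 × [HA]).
[A⁻]/[HA] = 0.354

pKa = −log(6.30e-05) = 4.2007. pH = pKa + log([A⁻]/[HA]). 3.75 = 4.2007 + log(ratio). log(ratio) = 3.75 − 4.2007 = -0.4507. ratio = 10^(-0.4507) = 0.354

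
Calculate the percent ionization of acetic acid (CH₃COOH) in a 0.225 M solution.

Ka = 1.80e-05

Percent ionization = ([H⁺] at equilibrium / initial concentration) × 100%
Percent ionization = 0.89%

Let x = [H⁺]. Ka = x²/(C - x) ⇒ x² + (1.80e-05)x - (1.80e-05)(0.225) = 0. x = 2.0035e-03. Percent = (2.0035e-03/0.225) × 100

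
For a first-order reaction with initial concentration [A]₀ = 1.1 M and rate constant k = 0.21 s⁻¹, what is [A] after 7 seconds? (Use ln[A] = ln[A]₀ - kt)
0.2529 M

ln[A] = ln[A]₀ - k·t = ln(1.1) - (0.21)·(7) = 0.0953 - 1.4700 = -1.3747
[A] = e^(-1.3747) = 0.2529 M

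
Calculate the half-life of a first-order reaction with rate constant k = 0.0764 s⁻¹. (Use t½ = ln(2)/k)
9.07 s

t½ = ln(2)/k = 0.6931/0.0764 = 9.07 s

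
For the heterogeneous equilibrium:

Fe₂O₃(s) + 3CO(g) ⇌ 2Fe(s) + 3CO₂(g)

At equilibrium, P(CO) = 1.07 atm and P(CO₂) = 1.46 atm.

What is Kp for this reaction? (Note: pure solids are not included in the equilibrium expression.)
K_p = 2.540

Solids (Fe₂O₃, Fe) are excluded.
Kp = P(CO₂)³/P(CO)³ = (1.46)³/(1.07)³ = 3.112/1.225 = 2.540.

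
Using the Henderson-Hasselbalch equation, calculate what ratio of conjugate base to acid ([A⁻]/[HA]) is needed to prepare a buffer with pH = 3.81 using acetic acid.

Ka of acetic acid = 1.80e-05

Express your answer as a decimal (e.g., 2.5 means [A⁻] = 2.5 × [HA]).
[A⁻]/[HA] = 0.116

pKa = −log(1.80e-05) = 4.7447. pH = pKa + log([A⁻]/[HA]). 3.81 = 4.7447 + log(ratio). log(ratio) = 3.81 − 4.7447 = -0.9347. ratio = 10^(-0.9347) = 0.116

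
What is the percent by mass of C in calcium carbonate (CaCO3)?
Mass of C in formula = 12.01 × 1 = 12.01 g/mol
Molar mass = 100.09 g/mol
% C = (12.01/100.09) × 100% = 12.00%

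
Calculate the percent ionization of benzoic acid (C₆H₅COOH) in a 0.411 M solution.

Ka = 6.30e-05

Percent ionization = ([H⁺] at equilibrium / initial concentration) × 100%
Percent ionization = 1.23%

Let x = [H⁺]. Ka = x²/(C - x) ⇒ x² + (6.30e-05)x - (6.30e-05)(0.411) = 0. x = 5.0571e-03. Percent = (5.0571e-03/0.411) × 100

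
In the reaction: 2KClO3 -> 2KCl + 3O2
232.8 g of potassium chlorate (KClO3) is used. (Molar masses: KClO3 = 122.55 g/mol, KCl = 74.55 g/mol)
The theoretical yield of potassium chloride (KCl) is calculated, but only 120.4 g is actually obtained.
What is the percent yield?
Moles of KClO3 = 232.8 g ÷ 122.55 g/mol = 1.89963 mol
Mole ratio: 2 mol KCl / 2 mol KClO3
Moles of KCl = 1.89963 × (2/2) = 1.89963 mol
Theoretical yield = 1.89963 mol × 74.55 g/mol = 141.62 g
Actual yield = 120.4 g
Percent yield = (120.4 / 141.62) × 100% = 85.0%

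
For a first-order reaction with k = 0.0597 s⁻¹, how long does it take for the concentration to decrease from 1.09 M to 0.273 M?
23.19 s

From ln[A] = ln[A]₀ - k·t: t = ln([A]₀/[A])/k = ln(1.09/0.273)/0.0597 = ln(3.9927)/0.0597 = 1.3845/0.0597 = 23.19 s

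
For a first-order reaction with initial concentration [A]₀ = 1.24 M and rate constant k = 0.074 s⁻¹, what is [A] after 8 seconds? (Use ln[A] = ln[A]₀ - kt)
0.6860 M

ln[A] = ln[A]₀ - k·t = ln(1.24) - (0.074)·(8) = 0.2151 - 0.5920 = -0.3769
[A] = e^(-0.3769) = 0.6860 M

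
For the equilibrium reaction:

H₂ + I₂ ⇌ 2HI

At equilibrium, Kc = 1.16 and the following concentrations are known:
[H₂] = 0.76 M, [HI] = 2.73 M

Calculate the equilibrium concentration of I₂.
[I₂] = 8.4538 M

Kc = ([HI]^2) / ([H₂] × [I₂]) = 1.16
[I₂]^1 = (product terms)/(Kc · other reactant terms) = 7.4529 / (1.16 · 0.76) = 8.4538
[I₂] = 8.4538 M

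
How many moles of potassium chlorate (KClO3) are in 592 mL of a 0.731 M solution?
Moles = Molarity × Volume (L)
Moles = 0.731 M × 0.592 L = 0.4328 mol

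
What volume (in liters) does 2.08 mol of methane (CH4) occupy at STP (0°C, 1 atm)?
At STP, 1 mol of gas occupies 22.4 L
Volume = 2.08 mol × 22.4 L/mol = 46.59 L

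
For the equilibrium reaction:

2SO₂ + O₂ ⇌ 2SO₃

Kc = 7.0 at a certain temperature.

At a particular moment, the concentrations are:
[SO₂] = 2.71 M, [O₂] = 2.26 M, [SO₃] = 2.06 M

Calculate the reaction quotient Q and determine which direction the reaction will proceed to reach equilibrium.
Q = 0.256, Q < K, reaction proceeds forward (toward products)

Q = ([SO₃]^2) / ([SO₂]^2 × [O₂])
  = ((2.06)^2) / ((2.71)^2·(2.26)) = 4.2436/16.598 = 0.2557
Since Q = 0.2557 < Kc = 7.0, the reaction proceeds forward (toward products) to reach equilibrium.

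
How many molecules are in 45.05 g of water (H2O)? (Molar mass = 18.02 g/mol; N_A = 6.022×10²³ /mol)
Moles = 45.05 g ÷ 18.02 g/mol = 2.5 mol
Molecules = 2.5 mol × 6.022×10²³ /mol = 1.506e+24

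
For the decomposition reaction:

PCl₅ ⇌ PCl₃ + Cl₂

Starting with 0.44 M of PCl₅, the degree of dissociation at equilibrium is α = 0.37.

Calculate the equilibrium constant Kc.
K_c = 0.0956

x = α·[A]₀ = 0.37 × 0.44 = 0.1628 M dissociated.
At eq: [PCl₅] = 0.44 − 0.1628 = 0.2772 M; [PCl₃] = [Cl₂] = x = 0.1628 M.
Kc = [PCl₃][Cl₂]/[PCl₅] = (0.1628)²/0.2772 = 0.09561.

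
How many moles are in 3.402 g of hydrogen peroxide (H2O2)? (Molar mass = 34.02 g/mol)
Moles = 3.402 g ÷ 34.02 g/mol = 0.1 mol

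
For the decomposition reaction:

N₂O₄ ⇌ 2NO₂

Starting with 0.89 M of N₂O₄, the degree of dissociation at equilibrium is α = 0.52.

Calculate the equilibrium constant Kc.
K_c = 2.0055

x = α·[A]₀ = 0.52 × 0.89 = 0.4628 M dissociated.
At eq: [N₂O₄] = 0.89 − 0.4628 = 0.4272 M; [NO₂] = 2x = 0.9256 M.
Kc = [NO₂]²/[N₂O₄] = (0.9256)²/0.4272 = 2.005.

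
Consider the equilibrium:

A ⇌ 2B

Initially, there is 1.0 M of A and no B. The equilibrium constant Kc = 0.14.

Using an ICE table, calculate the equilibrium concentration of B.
[B] = 0.341 M

ICE: [A] = 1.0 − x, [B] = 2x.
Kc = (2x)²/(1.0 − x) = 0.14 ⇒ 4x² + 0.14x − 0.14 = 0.
x = (−0.14 + √(0.14² + 4·4·0.14))/(2·4) = (−0.14 + √2.2596)/8 = 0.1704.
[B] = 2x = 0.341 M.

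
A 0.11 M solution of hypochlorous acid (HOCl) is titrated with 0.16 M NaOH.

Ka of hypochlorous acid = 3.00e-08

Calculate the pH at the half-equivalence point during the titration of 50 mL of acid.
pH = pKa = 7.52

At the half-equivalence point, [HA] = [A⁻], so by Henderson–Hasselbalch pH = pKa + log(1) = pKa.
pKa = −log(3.00e-08) = 7.52.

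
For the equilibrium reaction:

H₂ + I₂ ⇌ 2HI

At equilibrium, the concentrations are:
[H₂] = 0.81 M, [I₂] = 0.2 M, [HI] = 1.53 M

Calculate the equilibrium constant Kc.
K_c = 14.4500

Kc = ([HI]^2) / ([H₂] × [I₂])
   = ((1.53)^2) / ((0.81)·(0.2))
   = 2.3409 / 0.162 = 14.4500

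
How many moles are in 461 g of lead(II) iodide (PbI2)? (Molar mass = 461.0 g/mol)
Moles = 461 g ÷ 461.0 g/mol = 1 mol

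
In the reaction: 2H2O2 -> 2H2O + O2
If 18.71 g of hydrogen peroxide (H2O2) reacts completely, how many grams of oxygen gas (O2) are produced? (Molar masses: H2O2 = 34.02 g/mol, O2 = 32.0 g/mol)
Moles of H2O2 = 18.71 g ÷ 34.02 g/mol = 0.549971 mol
Mole ratio: 1 mol O2 / 2 mol H2O2
Moles of O2 = 0.549971 × (1/2) = 0.274985 mol
Mass of O2 = 0.274985 mol × 32.0 g/mol = 8.8 g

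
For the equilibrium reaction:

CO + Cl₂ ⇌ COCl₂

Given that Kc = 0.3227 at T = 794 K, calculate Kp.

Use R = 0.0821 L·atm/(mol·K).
K_p = 0.0050

Δn = (moles gaseous products) − (moles gaseous reactants) = -1
T = 794 K; RT = 0.0821 × 794 = 65.1874
Kp = Kc·(RT)^Δn = 0.3227 × (65.1874)^-1 = 0.3227 × 0.0153404 = 0.0050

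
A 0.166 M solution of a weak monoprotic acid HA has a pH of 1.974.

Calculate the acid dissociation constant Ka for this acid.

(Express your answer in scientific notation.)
K_a = 7.25e-04

[H⁺] = 10^(−pH) = 10^(−1.974) = 1.062e-02 M. For HA ⇌ H⁺ + A⁻, Ka = x²/(C − x) = (1.062e-02)²/(0.166 − 1.062e-02) = 7.25e-04.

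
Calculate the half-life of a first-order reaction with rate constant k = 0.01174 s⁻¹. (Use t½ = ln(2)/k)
59.04 s

t½ = ln(2)/k = 0.6931/0.01174 = 59.04 s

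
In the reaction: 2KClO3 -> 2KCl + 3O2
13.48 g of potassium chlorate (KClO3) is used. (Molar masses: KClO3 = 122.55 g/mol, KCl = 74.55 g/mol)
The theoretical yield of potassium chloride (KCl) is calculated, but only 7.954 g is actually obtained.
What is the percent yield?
Moles of KClO3 = 13.48 g ÷ 122.55 g/mol = 0.109996 mol
Mole ratio: 2 mol KCl / 2 mol KClO3
Moles of KCl = 0.109996 × (2/2) = 0.109996 mol
Theoretical yield = 0.109996 mol × 74.55 g/mol = 8.2002 g
Actual yield = 7.954 g
Percent yield = (7.954 / 8.2002) × 100% = 97.0%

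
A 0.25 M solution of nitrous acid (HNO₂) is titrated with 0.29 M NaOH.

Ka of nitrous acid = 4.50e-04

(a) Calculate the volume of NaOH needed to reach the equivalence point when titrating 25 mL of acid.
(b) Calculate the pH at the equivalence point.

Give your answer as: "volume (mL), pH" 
V = 21.6 mL, pH = 8.24

(a) At equivalence: moles acid = moles base.
moles acid = 0.25 × 0.025 = 0.00625 mol; V_NaOH = 0.00625/0.29 = 0.02155 L = 21.6 mL.
(b) At equivalence, all acid → conjugate base A⁻ at [A⁻] = 0.00625/0.04655 = 0.1343 M.
Kb = Kw/Ka = 1.0e-14/4.50e-04 = 2.222e-11; [OH⁻] = √(Kb·[A⁻]) = 1.727e-06; pOH = 5.76; pH = 14 − pOH = 8.24.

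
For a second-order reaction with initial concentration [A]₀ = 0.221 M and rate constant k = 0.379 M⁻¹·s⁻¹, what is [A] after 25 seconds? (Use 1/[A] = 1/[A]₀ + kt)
0.0714 M

1/[A] = 1/[A]₀ + k·t = 1/0.221 + (0.379)·(25) = 4.5249 + 9.4750 = 13.9999
[A] = 1/13.9999 = 0.0714 M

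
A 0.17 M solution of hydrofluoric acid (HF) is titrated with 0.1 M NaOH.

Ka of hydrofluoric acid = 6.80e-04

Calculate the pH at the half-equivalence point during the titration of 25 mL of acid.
pH = pKa = 3.17

At the half-equivalence point, [HA] = [A⁻], so by Henderson–Hasselbalch pH = pKa + log(1) = pKa.
pKa = −log(6.80e-04) = 3.17.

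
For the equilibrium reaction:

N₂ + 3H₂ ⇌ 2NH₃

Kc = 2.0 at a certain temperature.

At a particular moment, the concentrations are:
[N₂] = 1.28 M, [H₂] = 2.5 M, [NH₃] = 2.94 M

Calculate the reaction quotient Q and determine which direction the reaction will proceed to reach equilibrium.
Q = 0.432, Q < K, reaction proceeds forward (toward products)

Q = ([NH₃]^2) / ([N₂] × [H₂]^3)
  = ((2.94)^2) / ((1.28)·(2.5)^3) = 8.6436/20 = 0.4322
Since Q = 0.4322 < Kc = 2.0, the reaction proceeds forward (toward products) to reach equilibrium.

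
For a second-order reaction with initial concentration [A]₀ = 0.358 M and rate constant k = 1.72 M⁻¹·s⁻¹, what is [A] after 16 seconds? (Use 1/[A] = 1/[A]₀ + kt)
0.0330 M

1/[A] = 1/[A]₀ + k·t = 1/0.358 + (1.72)·(16) = 2.7933 + 27.5200 = 30.3133
[A] = 1/30.3133 = 0.0330 M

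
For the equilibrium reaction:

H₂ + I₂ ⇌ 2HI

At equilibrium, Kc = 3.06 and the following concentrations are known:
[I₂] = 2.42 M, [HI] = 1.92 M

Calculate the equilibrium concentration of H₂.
[H₂] = 0.4978 M

Kc = ([HI]^2) / ([H₂] × [I₂]) = 3.06
[H₂]^1 = (product terms)/(Kc · other reactant terms) = 3.6864 / (3.06 · 2.42) = 0.49781
[H₂] = 0.4978 M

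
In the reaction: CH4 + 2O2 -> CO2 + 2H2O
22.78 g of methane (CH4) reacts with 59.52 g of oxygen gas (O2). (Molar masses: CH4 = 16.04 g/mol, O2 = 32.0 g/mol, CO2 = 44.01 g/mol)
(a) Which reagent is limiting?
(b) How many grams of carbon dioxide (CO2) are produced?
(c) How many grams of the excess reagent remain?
(a) O2, (b) 40.93 g, (c) 7.863 g

Moles of CH4 = 22.78 g ÷ 16.04 g/mol = 1.4202 mol
Moles of O2 = 59.52 g ÷ 32.0 g/mol = 1.86 mol
Moles ÷ coefficient: CH4: 1.4202/1 = 1.42, O2: 1.86/2 = 0.93
(a) O2 has the smaller value, so O2 is the limiting reagent.
(b) Moles of CO2 = 1.86 mol O2 × (1/2) = 0.93 mol; mass = 0.93 mol × 44.01 g/mol = 40.93 g
(c) CH4 consumed = 1.86 × (1/2) = 0.93 mol; remaining = 1.4202 − 0.93 = 0.4902 mol; mass = 0.4902 mol × 16.04 g/mol = 7.863 g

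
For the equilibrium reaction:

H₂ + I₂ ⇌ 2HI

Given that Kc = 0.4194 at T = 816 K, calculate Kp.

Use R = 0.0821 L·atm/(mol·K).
K_p = 0.4194

Δn = (moles gaseous products) − (moles gaseous reactants) = 0
T = 816 K; RT = 0.0821 × 816 = 66.9936
Kp = Kc·(RT)^Δn = 0.4194 × (66.9936)^0 = 0.4194 × 1 = 0.4194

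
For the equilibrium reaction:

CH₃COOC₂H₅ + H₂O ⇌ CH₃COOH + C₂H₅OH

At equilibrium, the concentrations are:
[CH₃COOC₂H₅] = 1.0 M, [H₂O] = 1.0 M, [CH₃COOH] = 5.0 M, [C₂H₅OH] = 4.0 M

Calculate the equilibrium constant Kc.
K_c = 20.0000

Kc = ([CH₃COOH] × [C₂H₅OH]) / ([CH₃COOC₂H₅] × [H₂O])
   = ((5.0)·(4.0)) / ((1.0)·(1.0))
   = 20 / 1 = 20.0000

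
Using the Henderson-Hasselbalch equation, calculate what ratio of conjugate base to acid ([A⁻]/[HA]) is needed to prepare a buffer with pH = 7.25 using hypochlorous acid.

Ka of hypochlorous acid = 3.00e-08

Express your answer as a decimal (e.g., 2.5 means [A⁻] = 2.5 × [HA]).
[A⁻]/[HA] = 0.533

pKa = −log(3.00e-08) = 7.5229. pH = pKa + log([A⁻]/[HA]). 7.25 = 7.5229 + log(ratio). log(ratio) = 7.25 − 7.5229 = -0.2729. ratio = 10^(-0.2729) = 0.533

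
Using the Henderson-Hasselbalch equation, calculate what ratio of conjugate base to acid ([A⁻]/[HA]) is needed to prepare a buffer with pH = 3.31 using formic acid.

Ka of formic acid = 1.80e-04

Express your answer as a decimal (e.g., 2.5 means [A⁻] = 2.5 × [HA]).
[A⁻]/[HA] = 0.368

pKa = −log(1.80e-04) = 3.7447. pH = pKa + log([A⁻]/[HA]). 3.31 = 3.7447 + log(ratio). log(ratio) = 3.31 − 3.7447 = -0.4347. ratio = 10^(-0.4347) = 0.368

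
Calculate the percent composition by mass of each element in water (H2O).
H: 11.19%, O: 88.79%

Molar mass of H2O = 18.02 g/mol
% H = (2 × 1.008) / 18.02 × 100% = 2.016 / 18.02 × 100% = 11.19%
% O = (1 × 16.0) / 18.02 × 100% = 16 / 18.02 × 100% = 88.79%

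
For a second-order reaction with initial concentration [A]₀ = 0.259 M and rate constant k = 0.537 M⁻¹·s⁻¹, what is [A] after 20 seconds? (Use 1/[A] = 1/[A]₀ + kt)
0.0685 M

1/[A] = 1/[A]₀ + k·t = 1/0.259 + (0.537)·(20) = 3.8610 + 10.7400 = 14.6010
[A] = 1/14.6010 = 0.0685 M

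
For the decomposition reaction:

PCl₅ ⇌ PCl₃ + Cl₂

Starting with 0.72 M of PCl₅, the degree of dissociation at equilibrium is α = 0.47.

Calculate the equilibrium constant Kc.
K_c = 0.3001

x = α·[A]₀ = 0.47 × 0.72 = 0.3384 M dissociated.
At eq: [PCl₅] = 0.72 − 0.3384 = 0.3816 M; [PCl₃] = [Cl₂] = x = 0.3384 M.
Kc = [PCl₃][Cl₂]/[PCl₅] = (0.3384)²/0.3816 = 0.3001.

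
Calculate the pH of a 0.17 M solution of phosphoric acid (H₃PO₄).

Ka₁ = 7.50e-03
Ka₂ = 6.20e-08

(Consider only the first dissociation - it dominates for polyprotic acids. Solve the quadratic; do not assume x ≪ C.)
pH = 1.49

x² + Ka₁·x − Ka₁·C = 0 with Ka₁ = 7.50e-03, C = 0.17.
x = (−Ka₁ + √(Ka₁² + 4·Ka₁·C))/2 = 3.2154e-02 M, so pH = 1.49.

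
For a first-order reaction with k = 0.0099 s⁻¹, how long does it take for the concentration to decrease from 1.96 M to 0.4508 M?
148.45 s

From ln[A] = ln[A]₀ - k·t: t = ln([A]₀/[A])/k = ln(1.96/0.4508)/0.0099 = ln(4.3478)/0.0099 = 1.4697/0.0099 = 148.45 s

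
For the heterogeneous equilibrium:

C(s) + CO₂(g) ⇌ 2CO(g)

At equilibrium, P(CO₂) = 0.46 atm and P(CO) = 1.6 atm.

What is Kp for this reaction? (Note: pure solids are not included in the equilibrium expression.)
K_p = 5.565

Solid C is excluded.
Kp = P(CO)²/P(CO₂) = (1.6)²/0.46 = 2.56/0.46 = 5.565.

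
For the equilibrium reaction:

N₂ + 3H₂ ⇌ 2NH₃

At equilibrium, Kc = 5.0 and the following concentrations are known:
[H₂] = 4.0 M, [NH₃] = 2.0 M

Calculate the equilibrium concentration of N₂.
[N₂] = 0.0125 M

Kc = ([NH₃]^2) / ([N₂] × [H₂]^3) = 5.0
[N₂]^1 = (product terms)/(Kc · other reactant terms) = 4 / (5.0 · 64) = 0.0125
[N₂] = 0.0125 M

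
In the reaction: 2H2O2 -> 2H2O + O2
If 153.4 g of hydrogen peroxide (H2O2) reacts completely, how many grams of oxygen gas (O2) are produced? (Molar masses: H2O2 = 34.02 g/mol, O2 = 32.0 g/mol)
Moles of H2O2 = 153.4 g ÷ 34.02 g/mol = 4.50911 mol
Mole ratio: 1 mol O2 / 2 mol H2O2
Moles of O2 = 4.50911 × (1/2) = 2.25456 mol
Mass of O2 = 2.25456 mol × 32.0 g/mol = 72.15 g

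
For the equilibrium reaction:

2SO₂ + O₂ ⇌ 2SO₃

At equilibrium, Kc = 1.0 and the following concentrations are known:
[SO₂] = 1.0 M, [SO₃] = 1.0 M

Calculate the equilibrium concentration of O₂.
[O₂] = 1.0000 M

Kc = ([SO₃]^2) / ([SO₂]^2 × [O₂]) = 1.0
[O₂]^1 = (product terms)/(Kc · other reactant terms) = 1 / (1.0 · 1) = 1
[O₂] = 1.0000 M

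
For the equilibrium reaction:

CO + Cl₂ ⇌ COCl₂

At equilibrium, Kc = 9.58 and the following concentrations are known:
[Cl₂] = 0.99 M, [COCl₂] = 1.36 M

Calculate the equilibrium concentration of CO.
[CO] = 0.1434 M

Kc = ([COCl₂]) / ([CO] × [Cl₂]) = 9.58
[CO]^1 = (product terms)/(Kc · other reactant terms) = 1.36 / (9.58 · 0.99) = 0.1434
[CO] = 0.1434 M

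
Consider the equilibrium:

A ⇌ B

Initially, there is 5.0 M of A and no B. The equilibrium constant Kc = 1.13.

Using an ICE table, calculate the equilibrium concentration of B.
[B] = 2.653 M

ICE: [A] = 5.0 − x, [B] = x.
Kc = x/(5.0 − x) = 1.13 ⇒ x = 1.13·5.0/(1 + 1.13) = 5.65/2.13 = 2.653.
[B] = x = 2.653 M.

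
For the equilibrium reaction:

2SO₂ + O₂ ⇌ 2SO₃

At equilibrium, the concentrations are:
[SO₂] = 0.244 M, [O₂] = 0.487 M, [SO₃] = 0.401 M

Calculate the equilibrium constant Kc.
K_c = 5.5460

Kc = ([SO₃]^2) / ([SO₂]^2 × [O₂])
   = ((0.401)^2) / ((0.244)^2·(0.487))
   = 0.1608 / 0.028994 = 5.5460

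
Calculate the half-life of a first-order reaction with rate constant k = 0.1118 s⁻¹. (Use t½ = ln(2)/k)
6.20 s

t½ = ln(2)/k = 0.6931/0.1118 = 6.20 s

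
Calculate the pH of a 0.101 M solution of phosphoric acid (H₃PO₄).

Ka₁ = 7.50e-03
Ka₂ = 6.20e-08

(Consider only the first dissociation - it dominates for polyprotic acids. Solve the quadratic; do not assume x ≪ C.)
pH = 1.62

x² + Ka₁·x − Ka₁·C = 0 with Ka₁ = 7.50e-03, C = 0.101.
x = (−Ka₁ + √(Ka₁² + 4·Ka₁·C))/2 = 2.4027e-02 M, so pH = 1.62.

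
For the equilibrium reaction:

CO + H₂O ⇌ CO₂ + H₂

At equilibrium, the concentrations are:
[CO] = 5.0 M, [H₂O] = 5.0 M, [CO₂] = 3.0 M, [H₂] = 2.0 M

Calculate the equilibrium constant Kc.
K_c = 0.2400

Kc = ([CO₂] × [H₂]) / ([CO] × [H₂O])
   = ((3.0)·(2.0)) / ((5.0)·(5.0))
   = 6 / 25 = 0.2400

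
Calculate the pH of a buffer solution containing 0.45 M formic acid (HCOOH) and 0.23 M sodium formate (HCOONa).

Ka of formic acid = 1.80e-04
pH = 3.45

pKa = -log(1.80e-04) = 3.74. pH = pKa + log([A⁻]/[HA]) = 3.74 + log(0.23/0.45)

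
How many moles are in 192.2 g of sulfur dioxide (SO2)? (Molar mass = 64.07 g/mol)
Moles = 192.2 g ÷ 64.07 g/mol = 3 mol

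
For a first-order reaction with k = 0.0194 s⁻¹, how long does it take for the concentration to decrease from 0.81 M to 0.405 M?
35.73 s

From ln[A] = ln[A]₀ - k·t: t = ln([A]₀/[A])/k = ln(0.81/0.405)/0.0194 = ln(2.0000)/0.0194 = 0.6931/0.0194 = 35.73 s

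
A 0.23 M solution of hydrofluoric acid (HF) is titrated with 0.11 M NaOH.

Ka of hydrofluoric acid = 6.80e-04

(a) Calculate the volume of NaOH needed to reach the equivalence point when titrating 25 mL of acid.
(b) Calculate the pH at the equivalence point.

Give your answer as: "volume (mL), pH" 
V = 52.3 mL, pH = 8.02

(a) At equivalence: moles acid = moles base.
moles acid = 0.23 × 0.025 = 0.00575 mol; V_NaOH = 0.00575/0.11 = 0.05227 L = 52.3 mL.
(b) At equivalence, all acid → conjugate base A⁻ at [A⁻] = 0.00575/0.07727 = 0.07441 M.
Kb = Kw/Ka = 1.0e-14/6.80e-04 = 1.471e-11; [OH⁻] = √(Kb·[A⁻]) = 1.046e-06; pOH = 5.98; pH = 14 − pOH = 8.02.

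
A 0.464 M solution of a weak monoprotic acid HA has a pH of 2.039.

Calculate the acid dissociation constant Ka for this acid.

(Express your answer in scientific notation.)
K_a = 1.84e-04

[H⁺] = 10^(−pH) = 10^(−2.039) = 9.141e-03 M. For HA ⇌ H⁺ + A⁻, Ka = x²/(C − x) = (9.141e-03)²/(0.464 − 9.141e-03) = 1.84e-04.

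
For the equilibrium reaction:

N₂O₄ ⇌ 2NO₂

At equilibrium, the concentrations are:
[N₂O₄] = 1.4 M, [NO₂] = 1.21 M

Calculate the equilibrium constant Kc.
K_c = 1.0458

Kc = ([NO₂]^2) / ([N₂O₄])
   = ((1.21)^2) / ((1.4))
   = 1.4641 / 1.4 = 1.0458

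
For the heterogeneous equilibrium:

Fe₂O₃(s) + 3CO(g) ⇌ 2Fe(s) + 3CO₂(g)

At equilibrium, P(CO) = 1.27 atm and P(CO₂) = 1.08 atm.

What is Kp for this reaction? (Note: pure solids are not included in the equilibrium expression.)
K_p = 0.615

Solids (Fe₂O₃, Fe) are excluded.
Kp = P(CO₂)³/P(CO)³ = (1.08)³/(1.27)³ = 1.26/2.048 = 0.615.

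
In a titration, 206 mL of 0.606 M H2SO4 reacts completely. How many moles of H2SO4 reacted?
Moles = Molarity × Volume (L)
Moles = 0.606 M × 0.206 L = 0.1248 mol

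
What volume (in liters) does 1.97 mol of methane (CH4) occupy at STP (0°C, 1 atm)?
At STP, 1 mol of gas occupies 22.4 L
Volume = 1.97 mol × 22.4 L/mol = 44.13 L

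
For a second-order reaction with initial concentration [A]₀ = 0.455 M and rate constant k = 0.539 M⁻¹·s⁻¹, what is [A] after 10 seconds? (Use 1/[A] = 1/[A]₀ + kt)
0.1318 M

1/[A] = 1/[A]₀ + k·t = 1/0.455 + (0.539)·(10) = 2.1978 + 5.3900 = 7.5878
[A] = 1/7.5878 = 0.1318 M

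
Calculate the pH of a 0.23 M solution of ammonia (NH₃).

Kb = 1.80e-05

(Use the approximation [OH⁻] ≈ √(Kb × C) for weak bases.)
pH = 11.31

[OH⁻] = √(Kb × C) = √(1.80e-05 × 0.23) = 2.0347e-03. pOH = 2.69, pH = 14 - pOH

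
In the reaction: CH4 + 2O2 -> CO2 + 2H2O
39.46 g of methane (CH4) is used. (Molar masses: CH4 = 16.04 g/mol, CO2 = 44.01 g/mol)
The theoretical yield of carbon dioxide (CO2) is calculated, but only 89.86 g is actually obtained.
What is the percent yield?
Moles of CH4 = 39.46 g ÷ 16.04 g/mol = 2.4601 mol
Mole ratio: 1 mol CO2 / 1 mol CH4
Moles of CO2 = 2.4601 × (1/1) = 2.4601 mol
Theoretical yield = 2.4601 mol × 44.01 g/mol = 108.27 g
Actual yield = 89.86 g
Percent yield = (89.86 / 108.27) × 100% = 83.0%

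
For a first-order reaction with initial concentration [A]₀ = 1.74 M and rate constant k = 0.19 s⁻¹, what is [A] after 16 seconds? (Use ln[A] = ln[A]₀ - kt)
0.0832 M

ln[A] = ln[A]₀ - k·t = ln(1.74) - (0.19)·(16) = 0.5539 - 3.0400 = -2.4861
[A] = e^(-2.4861) = 0.0832 M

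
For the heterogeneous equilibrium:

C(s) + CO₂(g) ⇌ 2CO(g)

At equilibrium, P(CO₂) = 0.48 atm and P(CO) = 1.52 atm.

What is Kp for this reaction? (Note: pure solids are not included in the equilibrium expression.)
K_p = 4.813

Solid C is excluded.
Kp = P(CO)²/P(CO₂) = (1.52)²/0.48 = 2.31/0.48 = 4.813.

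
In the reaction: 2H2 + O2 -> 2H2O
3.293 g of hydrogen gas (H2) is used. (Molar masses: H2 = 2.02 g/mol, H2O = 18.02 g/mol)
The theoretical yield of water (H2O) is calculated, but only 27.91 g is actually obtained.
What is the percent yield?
Moles of H2 = 3.293 g ÷ 2.02 g/mol = 1.6302 mol
Mole ratio: 2 mol H2O / 2 mol H2
Moles of H2O = 1.6302 × (2/2) = 1.6302 mol
Theoretical yield = 1.6302 mol × 18.02 g/mol = 29.376 g
Actual yield = 27.91 g
Percent yield = (27.91 / 29.376) × 100% = 95.0%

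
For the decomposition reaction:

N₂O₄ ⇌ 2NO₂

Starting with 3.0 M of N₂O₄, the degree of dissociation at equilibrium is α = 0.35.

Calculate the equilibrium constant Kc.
K_c = 2.2615

x = α·[A]₀ = 0.35 × 3.0 = 1.05 M dissociated.
At eq: [N₂O₄] = 3.0 − 1.05 = 1.95 M; [NO₂] = 2x = 2.1 M.
Kc = [NO₂]²/[N₂O₄] = (2.1)²/1.95 = 2.262.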